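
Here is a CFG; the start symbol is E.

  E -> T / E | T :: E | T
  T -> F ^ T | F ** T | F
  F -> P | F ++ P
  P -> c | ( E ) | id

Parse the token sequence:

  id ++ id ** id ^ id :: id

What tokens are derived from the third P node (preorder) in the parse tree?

id

[E [T [F [F [P id]] ++ [P id]] ** [T [F [P id]] ^ [T [F [P id]]]]] :: [E [T [F [P id]]]]]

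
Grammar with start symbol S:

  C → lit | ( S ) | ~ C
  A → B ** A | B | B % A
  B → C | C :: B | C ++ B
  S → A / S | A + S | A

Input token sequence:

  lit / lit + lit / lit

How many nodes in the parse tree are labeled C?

4

[S [A [B [C lit]]] / [S [A [B [C lit]]] + [S [A [B [C lit]]] / [S [A [B [C lit]]]]]]]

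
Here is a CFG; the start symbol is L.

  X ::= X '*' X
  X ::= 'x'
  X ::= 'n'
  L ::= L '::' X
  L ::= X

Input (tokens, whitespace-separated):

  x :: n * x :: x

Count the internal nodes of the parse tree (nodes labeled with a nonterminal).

[L [L [L [X x]] :: [X [X n] * [X x]]] :: [X x]]

8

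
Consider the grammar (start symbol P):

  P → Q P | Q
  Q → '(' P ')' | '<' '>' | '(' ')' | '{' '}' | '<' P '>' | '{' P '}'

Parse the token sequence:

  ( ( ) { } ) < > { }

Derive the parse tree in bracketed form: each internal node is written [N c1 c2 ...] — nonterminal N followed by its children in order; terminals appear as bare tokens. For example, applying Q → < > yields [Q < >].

P
Q P
( P ) P
( Q P ) P
( ( ) P ) P
( ( ) Q ) P
( ( ) { } ) P
( ( ) { } ) Q P
( ( ) { } ) < > P
( ( ) { } ) < > Q
( ( ) { } ) < > { }

[P [Q ( [P [Q ( )] [P [Q { }]]] )] [P [Q < >] [P [Q { }]]]]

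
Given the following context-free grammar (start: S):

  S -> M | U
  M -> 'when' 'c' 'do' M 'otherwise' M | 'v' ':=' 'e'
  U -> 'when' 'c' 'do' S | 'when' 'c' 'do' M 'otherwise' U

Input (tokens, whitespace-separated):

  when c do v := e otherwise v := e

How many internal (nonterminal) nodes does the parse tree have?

4

[S [M when c do [M v := e] otherwise [M v := e]]]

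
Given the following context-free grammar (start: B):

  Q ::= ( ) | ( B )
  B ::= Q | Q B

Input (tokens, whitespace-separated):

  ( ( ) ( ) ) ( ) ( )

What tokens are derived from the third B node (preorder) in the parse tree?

( )

[B [Q ( [B [Q ( )] [B [Q ( )]]] )] [B [Q ( )] [B [Q ( )]]]]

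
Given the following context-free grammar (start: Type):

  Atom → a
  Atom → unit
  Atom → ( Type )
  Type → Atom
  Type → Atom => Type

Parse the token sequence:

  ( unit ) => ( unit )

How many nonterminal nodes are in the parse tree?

8

[Type [Atom ( [Type [Atom unit]] )] => [Type [Atom ( [Type [Atom unit]] )]]]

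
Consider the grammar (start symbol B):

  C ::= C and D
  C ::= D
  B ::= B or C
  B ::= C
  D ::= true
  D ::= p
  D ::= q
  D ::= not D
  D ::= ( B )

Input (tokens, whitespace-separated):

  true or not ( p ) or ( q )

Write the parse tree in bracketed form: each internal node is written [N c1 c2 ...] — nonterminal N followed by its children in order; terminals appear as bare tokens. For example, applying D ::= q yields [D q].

[B [B [B [C [D true]]] or [C [D not [D ( [B [C [D p]]] )]]]] or [C [D ( [B [C [D q]]] )]]]

B
B or C
B or C or C
C or C or C
D or C or C
true or C or C
true or D or C
true or not D or C
true or not ( B ) or C
true or not ( C ) or C
true or not ( D ) or C
true or not ( p ) or C
true or not ( p ) or D
true or not ( p ) or ( B )
true or not ( p ) or ( C )
true or not ( p ) or ( D )
true or not ( p ) or ( q )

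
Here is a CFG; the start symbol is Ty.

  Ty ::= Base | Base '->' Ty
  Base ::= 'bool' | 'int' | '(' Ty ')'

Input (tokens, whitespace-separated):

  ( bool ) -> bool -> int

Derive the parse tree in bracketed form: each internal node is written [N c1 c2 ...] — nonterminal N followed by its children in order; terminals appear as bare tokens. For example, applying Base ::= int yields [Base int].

[Ty [Base ( [Ty [Base bool]] )] -> [Ty [Base bool] -> [Ty [Base int]]]]

Ty
Base -> Ty
( Ty ) -> Ty
( Base ) -> Ty
( bool ) -> Ty
( bool ) -> Base -> Ty
( bool ) -> bool -> Ty
( bool ) -> bool -> Base
( bool ) -> bool -> int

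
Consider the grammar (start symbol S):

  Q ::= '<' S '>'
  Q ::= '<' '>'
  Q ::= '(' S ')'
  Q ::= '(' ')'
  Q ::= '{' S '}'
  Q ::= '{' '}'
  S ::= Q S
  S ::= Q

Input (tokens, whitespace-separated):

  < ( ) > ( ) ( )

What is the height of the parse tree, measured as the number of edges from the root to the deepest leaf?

[S [Q < [S [Q ( )]] >] [S [Q ( )] [S [Q ( )]]]]

4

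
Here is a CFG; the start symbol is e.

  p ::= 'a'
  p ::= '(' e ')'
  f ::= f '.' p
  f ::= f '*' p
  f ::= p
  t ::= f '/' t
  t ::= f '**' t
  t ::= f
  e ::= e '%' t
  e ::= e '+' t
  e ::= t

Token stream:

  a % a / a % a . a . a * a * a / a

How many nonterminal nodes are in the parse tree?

26

[e [e [e [t [f [p a]]]] % [t [f [p a]] / [t [f [p a]]]]] % [t [f [f [f [f [f [p a]] . [p a]] . [p a]] * [p a]] * [p a]] / [t [f [p a]]]]]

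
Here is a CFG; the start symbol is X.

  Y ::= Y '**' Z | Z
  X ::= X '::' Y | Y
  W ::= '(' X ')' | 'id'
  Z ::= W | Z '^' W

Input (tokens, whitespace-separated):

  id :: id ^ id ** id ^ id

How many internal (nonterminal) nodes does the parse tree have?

15

[X [X [Y [Z [W id]]]] :: [Y [Y [Z [Z [W id]] ^ [W id]]] ** [Z [Z [W id]] ^ [W id]]]]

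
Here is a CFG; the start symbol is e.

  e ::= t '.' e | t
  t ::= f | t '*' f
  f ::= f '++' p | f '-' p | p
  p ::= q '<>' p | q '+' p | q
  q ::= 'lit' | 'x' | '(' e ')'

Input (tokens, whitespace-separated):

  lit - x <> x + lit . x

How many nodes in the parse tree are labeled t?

[e [t [f [f [p [q lit]]] - [p [q x] <> [p [q x] + [p [q lit]]]]]] . [e [t [f [p [q x]]]]]]

2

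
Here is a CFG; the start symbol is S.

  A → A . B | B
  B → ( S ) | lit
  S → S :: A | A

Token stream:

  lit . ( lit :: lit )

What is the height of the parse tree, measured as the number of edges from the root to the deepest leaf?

[S [A [A [B lit]] . [B ( [S [S [A [B lit]]] :: [A [B lit]]] )]]]

7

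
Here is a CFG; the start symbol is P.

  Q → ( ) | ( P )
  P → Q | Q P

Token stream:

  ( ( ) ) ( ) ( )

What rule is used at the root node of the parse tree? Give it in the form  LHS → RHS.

P → Q P

[P [Q ( [P [Q ( )]] )] [P [Q ( )] [P [Q ( )]]]]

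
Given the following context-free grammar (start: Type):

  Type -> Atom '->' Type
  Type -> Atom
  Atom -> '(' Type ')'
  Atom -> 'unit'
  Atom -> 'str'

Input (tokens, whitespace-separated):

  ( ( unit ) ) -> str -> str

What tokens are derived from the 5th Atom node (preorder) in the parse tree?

str

[Type [Atom ( [Type [Atom ( [Type [Atom unit]] )]] )] -> [Type [Atom str] -> [Type [Atom str]]]]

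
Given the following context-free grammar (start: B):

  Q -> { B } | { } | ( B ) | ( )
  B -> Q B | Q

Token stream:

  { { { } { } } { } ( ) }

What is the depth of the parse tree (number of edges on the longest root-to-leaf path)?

[B [Q { [B [Q { [B [Q { }] [B [Q { }]]] }] [B [Q { }] [B [Q ( )]]]] }]]

7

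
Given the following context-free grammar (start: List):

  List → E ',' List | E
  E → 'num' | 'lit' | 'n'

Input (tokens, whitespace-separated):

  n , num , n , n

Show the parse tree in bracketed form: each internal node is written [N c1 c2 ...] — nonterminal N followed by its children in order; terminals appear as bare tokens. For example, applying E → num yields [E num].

List
E , List
n , List
n , E , List
n , num , List
n , num , E , List
n , num , n , List
n , num , n , E
n , num , n , n

[List [E n] , [List [E num] , [List [E n] , [List [E n]]]]]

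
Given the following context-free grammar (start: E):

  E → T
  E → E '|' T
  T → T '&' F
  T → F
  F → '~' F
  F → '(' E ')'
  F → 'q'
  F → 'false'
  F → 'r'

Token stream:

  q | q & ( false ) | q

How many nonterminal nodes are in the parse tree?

14

[E [E [E [T [F q]]] | [T [T [F q]] & [F ( [E [T [F false]]] )]]] | [T [F q]]]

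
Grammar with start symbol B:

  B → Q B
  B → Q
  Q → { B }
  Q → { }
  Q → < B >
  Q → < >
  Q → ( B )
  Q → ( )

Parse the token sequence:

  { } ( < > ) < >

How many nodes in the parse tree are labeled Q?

4

[B [Q { }] [B [Q ( [B [Q < >]] )] [B [Q < >]]]]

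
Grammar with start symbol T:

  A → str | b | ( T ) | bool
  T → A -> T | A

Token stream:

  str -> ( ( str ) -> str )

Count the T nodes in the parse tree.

5

[T [A str] -> [T [A ( [T [A ( [T [A str]] )] -> [T [A str]]] )]]]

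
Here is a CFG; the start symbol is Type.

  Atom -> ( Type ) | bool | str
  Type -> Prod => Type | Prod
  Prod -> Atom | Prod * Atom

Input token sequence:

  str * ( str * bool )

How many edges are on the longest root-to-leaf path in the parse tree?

[Type [Prod [Prod [Atom str]] * [Atom ( [Type [Prod [Prod [Atom str]] * [Atom bool]]] )]]]

7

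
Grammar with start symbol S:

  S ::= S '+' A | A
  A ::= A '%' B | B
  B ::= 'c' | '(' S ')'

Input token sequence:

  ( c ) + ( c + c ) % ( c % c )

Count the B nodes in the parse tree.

8

[S [S [A [B ( [S [A [B c]]] )]]] + [A [A [B ( [S [S [A [B c]]] + [A [B c]]] )]] % [B ( [S [A [A [B c]] % [B c]]] )]]]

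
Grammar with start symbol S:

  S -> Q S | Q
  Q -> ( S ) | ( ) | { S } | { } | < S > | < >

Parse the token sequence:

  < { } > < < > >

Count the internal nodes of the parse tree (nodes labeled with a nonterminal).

8

[S [Q < [S [Q { }]] >] [S [Q < [S [Q < >]] >]]]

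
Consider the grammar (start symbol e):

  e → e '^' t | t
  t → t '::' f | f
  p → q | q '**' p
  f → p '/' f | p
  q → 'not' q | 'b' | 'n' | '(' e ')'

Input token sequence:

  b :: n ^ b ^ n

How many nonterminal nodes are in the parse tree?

19

[e [e [e [t [t [f [p [q b]]]] :: [f [p [q n]]]]] ^ [t [f [p [q b]]]]] ^ [t [f [p [q n]]]]]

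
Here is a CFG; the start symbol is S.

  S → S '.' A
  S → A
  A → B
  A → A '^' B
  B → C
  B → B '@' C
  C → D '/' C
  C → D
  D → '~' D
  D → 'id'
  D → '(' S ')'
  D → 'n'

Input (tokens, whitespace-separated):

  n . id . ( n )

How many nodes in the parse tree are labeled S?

[S [S [S [A [B [C [D n]]]]] . [A [B [C [D id]]]]] . [A [B [C [D ( [S [A [B [C [D n]]]]] )]]]]]

4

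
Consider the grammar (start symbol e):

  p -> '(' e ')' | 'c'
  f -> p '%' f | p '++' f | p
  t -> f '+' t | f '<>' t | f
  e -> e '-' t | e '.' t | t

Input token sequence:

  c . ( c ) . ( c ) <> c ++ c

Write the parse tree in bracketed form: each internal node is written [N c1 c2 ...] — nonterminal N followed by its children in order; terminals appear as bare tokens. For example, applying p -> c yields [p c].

[e [e [e [t [f [p c]]]] . [t [f [p ( [e [t [f [p c]]]] )]]]] . [t [f [p ( [e [t [f [p c]]]] )]] <> [t [f [p c] ++ [f [p c]]]]]]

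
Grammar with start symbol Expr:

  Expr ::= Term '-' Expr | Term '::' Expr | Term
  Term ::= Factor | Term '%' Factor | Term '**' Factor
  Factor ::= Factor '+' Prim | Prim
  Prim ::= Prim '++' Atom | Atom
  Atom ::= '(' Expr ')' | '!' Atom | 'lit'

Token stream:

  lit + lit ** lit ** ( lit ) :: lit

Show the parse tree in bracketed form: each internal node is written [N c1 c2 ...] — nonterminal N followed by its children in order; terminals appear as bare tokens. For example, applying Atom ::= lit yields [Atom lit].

[Expr [Term [Term [Term [Factor [Factor [Prim [Atom lit]]] + [Prim [Atom lit]]]] ** [Factor [Prim [Atom lit]]]] ** [Factor [Prim [Atom ( [Expr [Term [Factor [Prim [Atom lit]]]]] )]]]] :: [Expr [Term [Factor [Prim [Atom lit]]]]]]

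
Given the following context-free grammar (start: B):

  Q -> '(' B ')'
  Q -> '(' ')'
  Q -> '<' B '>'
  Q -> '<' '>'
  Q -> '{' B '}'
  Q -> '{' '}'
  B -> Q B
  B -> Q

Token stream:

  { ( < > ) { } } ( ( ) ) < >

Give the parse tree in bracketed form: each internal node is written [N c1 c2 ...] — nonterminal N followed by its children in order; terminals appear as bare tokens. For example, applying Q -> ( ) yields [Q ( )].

[B [Q { [B [Q ( [B [Q < >]] )] [B [Q { }]]] }] [B [Q ( [B [Q ( )]] )] [B [Q < >]]]]

B
Q B
{ B } B
{ Q B } B
{ ( B ) B } B
{ ( Q ) B } B
{ ( < > ) B } B
{ ( < > ) Q } B
{ ( < > ) { } } B
{ ( < > ) { } } Q B
{ ( < > ) { } } ( B ) B
{ ( < > ) { } } ( Q ) B
{ ( < > ) { } } ( ( ) ) B
{ ( < > ) { } } ( ( ) ) Q
{ ( < > ) { } } ( ( ) ) < >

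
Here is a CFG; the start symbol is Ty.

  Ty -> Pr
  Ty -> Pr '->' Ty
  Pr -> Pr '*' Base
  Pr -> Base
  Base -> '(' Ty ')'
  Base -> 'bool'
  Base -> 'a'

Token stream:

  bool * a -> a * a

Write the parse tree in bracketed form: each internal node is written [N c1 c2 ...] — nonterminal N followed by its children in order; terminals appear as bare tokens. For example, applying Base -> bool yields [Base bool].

[Ty [Pr [Pr [Base bool]] * [Base a]] -> [Ty [Pr [Pr [Base a]] * [Base a]]]]

Ty
Pr -> Ty
Pr * Base -> Ty
Base * Base -> Ty
bool * Base -> Ty
bool * a -> Ty
bool * a -> Pr
bool * a -> Pr * Base
bool * a -> Base * Base
bool * a -> a * Base
bool * a -> a * a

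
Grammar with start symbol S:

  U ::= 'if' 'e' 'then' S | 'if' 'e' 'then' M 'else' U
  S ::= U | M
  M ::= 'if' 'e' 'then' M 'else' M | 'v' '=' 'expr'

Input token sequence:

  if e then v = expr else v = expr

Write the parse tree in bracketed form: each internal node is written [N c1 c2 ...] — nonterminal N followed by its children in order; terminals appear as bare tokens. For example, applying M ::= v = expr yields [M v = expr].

[S [M if e then [M v = expr] else [M v = expr]]]

S
M
if e then M else M
if e then v = expr else M
if e then v = expr else v = expr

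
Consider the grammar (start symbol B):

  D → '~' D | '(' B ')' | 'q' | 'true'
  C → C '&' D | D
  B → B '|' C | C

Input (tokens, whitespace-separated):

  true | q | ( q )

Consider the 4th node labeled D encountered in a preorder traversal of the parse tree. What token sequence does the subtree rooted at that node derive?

[B [B [B [C [D true]]] | [C [D q]]] | [C [D ( [B [C [D q]]] )]]]

q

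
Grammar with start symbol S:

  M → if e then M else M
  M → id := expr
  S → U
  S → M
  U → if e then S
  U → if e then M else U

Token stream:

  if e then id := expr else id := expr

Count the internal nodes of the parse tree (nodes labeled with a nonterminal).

[S [M if e then [M id := expr] else [M id := expr]]]

4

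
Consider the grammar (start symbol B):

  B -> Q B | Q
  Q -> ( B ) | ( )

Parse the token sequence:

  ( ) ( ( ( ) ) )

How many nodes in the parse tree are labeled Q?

4

[B [Q ( )] [B [Q ( [B [Q ( [B [Q ( )]] )]] )]]]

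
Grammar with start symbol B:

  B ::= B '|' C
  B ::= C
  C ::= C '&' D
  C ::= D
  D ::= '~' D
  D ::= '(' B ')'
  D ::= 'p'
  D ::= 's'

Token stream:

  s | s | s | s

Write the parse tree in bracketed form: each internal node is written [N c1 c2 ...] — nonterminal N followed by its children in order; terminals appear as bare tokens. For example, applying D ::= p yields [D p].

[B [B [B [B [C [D s]]] | [C [D s]]] | [C [D s]]] | [C [D s]]]

B
B | C
B | C | C
B | C | C | C
C | C | C | C
D | C | C | C
s | C | C | C
s | D | C | C
s | s | C | C
s | s | D | C
s | s | s | C
s | s | s | D
s | s | s | s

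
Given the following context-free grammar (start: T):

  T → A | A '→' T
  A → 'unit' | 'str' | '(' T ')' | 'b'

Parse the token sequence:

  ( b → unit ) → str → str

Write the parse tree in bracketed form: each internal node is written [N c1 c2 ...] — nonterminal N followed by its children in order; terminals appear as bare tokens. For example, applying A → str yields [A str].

T
A → T
( T ) → T
( A → T ) → T
( b → T ) → T
( b → A ) → T
( b → unit ) → T
( b → unit ) → A → T
( b → unit ) → str → T
( b → unit ) → str → A
( b → unit ) → str → str

[T [A ( [T [A b] → [T [A unit]]] )] → [T [A str] → [T [A str]]]]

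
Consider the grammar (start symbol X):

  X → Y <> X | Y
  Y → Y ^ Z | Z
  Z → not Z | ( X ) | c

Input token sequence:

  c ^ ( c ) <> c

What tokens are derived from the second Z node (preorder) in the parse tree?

[X [Y [Y [Z c]] ^ [Z ( [X [Y [Z c]]] )]] <> [X [Y [Z c]]]]

( c )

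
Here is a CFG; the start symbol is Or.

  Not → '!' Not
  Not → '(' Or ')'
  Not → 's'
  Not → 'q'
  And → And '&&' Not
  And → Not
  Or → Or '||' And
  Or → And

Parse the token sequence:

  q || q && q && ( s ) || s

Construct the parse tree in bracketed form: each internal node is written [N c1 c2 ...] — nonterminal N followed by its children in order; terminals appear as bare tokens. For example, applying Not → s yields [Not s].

Or
Or || And
Or || And || And
And || And || And
Not || And || And
q || And || And
q || And && Not || And
q || And && Not && Not || And
q || Not && Not && Not || And
q || q && Not && Not || And
q || q && q && Not || And
q || q && q && ( Or ) || And
q || q && q && ( And ) || And
q || q && q && ( Not ) || And
q || q && q && ( s ) || And
q || q && q && ( s ) || Not
q || q && q && ( s ) || s

[Or [Or [Or [And [Not q]]] || [And [And [And [Not q]] && [Not q]] && [Not ( [Or [And [Not s]]] )]]] || [And [Not s]]]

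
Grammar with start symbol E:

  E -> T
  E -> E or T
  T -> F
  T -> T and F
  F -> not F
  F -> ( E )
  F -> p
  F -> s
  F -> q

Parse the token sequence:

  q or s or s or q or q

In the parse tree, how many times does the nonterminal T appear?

5

[E [E [E [E [E [T [F q]]] or [T [F s]]] or [T [F s]]] or [T [F q]]] or [T [F q]]]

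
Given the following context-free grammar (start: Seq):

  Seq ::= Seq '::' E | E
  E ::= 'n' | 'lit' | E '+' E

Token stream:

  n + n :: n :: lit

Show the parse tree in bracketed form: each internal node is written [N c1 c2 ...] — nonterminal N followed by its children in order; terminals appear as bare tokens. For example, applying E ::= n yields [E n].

Seq
Seq :: E
Seq :: E :: E
E :: E :: E
E + E :: E :: E
n + E :: E :: E
n + n :: E :: E
n + n :: n :: E
n + n :: n :: lit

[Seq [Seq [Seq [E [E n] + [E n]]] :: [E n]] :: [E lit]]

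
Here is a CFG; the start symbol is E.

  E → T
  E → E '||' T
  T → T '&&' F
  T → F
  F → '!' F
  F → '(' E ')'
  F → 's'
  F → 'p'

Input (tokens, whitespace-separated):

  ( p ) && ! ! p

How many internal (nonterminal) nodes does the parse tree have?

[E [T [T [F ( [E [T [F p]]] )]] && [F ! [F ! [F p]]]]]

10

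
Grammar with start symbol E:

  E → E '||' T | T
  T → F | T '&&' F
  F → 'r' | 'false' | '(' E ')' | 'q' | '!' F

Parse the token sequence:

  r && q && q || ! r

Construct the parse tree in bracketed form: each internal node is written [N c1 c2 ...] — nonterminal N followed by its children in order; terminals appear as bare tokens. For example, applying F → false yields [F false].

E
E || T
T || T
T && F || T
T && F && F || T
F && F && F || T
r && F && F || T
r && q && F || T
r && q && q || T
r && q && q || F
r && q && q || ! F
r && q && q || ! r

[E [E [T [T [T [F r]] && [F q]] && [F q]]] || [T [F ! [F r]]]]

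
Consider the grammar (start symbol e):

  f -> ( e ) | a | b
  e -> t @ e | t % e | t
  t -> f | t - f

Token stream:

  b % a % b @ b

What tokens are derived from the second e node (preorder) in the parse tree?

[e [t [f b]] % [e [t [f a]] % [e [t [f b]] @ [e [t [f b]]]]]]

a % b @ b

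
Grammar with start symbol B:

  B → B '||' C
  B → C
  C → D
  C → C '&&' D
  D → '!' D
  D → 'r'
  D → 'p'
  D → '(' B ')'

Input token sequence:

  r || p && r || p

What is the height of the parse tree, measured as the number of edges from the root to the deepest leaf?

5

[B [B [B [C [D r]]] || [C [C [D p]] && [D r]]] || [C [D p]]]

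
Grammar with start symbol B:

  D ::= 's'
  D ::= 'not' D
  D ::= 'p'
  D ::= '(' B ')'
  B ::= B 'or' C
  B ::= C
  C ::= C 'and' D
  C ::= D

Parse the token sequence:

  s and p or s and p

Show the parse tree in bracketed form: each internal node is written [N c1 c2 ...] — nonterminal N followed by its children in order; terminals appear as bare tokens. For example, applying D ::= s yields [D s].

B
B or C
C or C
C and D or C
D and D or C
s and D or C
s and p or C
s and p or C and D
s and p or D and D
s and p or s and D
s and p or s and p

[B [B [C [C [D s]] and [D p]]] or [C [C [D s]] and [D p]]]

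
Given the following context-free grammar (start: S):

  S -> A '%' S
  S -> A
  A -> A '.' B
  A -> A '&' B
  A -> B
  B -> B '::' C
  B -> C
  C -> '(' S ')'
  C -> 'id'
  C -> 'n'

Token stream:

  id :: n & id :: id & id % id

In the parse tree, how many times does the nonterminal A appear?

[S [A [A [A [B [B [C id]] :: [C n]]] & [B [B [C id]] :: [C id]]] & [B [C id]]] % [S [A [B [C id]]]]]

4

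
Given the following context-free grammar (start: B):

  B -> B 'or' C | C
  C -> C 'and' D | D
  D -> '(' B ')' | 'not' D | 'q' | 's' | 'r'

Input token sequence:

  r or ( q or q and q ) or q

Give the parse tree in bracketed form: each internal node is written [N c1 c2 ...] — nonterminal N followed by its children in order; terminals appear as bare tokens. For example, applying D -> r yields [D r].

B
B or C
B or C or C
C or C or C
D or C or C
r or C or C
r or D or C
r or ( B ) or C
r or ( B or C ) or C
r or ( C or C ) or C
r or ( D or C ) or C
r or ( q or C ) or C
r or ( q or C and D ) or C
r or ( q or D and D ) or C
r or ( q or q and D ) or C
r or ( q or q and q ) or C
r or ( q or q and q ) or D
r or ( q or q and q ) or q

[B [B [B [C [D r]]] or [C [D ( [B [B [C [D q]]] or [C [C [D q]] and [D q]]] )]]] or [C [D q]]]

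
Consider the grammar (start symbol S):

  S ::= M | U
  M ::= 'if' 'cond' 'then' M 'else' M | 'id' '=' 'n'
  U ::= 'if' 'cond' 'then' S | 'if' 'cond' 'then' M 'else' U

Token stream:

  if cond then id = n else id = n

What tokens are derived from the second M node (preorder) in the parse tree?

id = n

[S [M if cond then [M id = n] else [M id = n]]]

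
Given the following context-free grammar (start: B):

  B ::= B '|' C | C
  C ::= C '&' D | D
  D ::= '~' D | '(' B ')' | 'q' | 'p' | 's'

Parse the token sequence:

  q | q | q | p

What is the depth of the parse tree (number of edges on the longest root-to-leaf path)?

[B [B [B [B [C [D q]]] | [C [D q]]] | [C [D q]]] | [C [D p]]]

6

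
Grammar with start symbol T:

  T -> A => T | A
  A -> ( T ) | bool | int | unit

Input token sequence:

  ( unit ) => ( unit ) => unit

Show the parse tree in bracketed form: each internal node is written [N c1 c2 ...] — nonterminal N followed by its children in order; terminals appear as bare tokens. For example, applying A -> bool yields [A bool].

T
A => T
( T ) => T
( A ) => T
( unit ) => T
( unit ) => A => T
( unit ) => ( T ) => T
( unit ) => ( A ) => T
( unit ) => ( unit ) => T
( unit ) => ( unit ) => A
( unit ) => ( unit ) => unit

[T [A ( [T [A unit]] )] => [T [A ( [T [A unit]] )] => [T [A unit]]]]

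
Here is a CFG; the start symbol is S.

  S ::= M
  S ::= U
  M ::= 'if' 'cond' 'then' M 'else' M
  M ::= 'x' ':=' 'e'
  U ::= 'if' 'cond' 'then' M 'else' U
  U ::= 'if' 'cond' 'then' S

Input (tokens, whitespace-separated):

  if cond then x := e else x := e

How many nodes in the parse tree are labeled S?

1

[S [M if cond then [M x := e] else [M x := e]]]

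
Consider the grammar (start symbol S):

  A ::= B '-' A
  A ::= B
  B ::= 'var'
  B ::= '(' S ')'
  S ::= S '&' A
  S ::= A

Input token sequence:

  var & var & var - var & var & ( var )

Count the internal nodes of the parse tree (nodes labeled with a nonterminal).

[S [S [S [S [S [A [B var]]] & [A [B var]]] & [A [B var] - [A [B var]]]] & [A [B var]]] & [A [B ( [S [A [B var]]] )]]]

20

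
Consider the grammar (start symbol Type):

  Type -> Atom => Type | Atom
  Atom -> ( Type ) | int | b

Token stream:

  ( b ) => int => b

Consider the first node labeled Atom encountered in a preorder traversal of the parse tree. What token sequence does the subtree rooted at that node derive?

[Type [Atom ( [Type [Atom b]] )] => [Type [Atom int] => [Type [Atom b]]]]

( b )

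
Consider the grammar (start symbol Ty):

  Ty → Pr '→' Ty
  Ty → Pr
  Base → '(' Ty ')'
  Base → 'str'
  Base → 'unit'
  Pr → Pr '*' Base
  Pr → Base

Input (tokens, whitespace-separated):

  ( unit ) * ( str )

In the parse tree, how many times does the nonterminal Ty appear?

[Ty [Pr [Pr [Base ( [Ty [Pr [Base unit]]] )]] * [Base ( [Ty [Pr [Base str]]] )]]]

3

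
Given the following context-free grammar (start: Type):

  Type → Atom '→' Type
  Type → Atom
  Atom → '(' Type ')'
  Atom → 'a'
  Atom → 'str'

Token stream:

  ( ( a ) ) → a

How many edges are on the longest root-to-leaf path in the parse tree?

6

[Type [Atom ( [Type [Atom ( [Type [Atom a]] )]] )] → [Type [Atom a]]]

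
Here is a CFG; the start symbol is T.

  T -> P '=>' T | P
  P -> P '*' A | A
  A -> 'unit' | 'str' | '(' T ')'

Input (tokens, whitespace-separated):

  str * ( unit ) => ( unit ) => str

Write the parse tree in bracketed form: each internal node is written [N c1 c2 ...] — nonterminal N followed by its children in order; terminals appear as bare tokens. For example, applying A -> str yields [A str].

[T [P [P [A str]] * [A ( [T [P [A unit]]] )]] => [T [P [A ( [T [P [A unit]]] )]] => [T [P [A str]]]]]

T
P => T
P * A => T
A * A => T
str * A => T
str * ( T ) => T
str * ( P ) => T
str * ( A ) => T
str * ( unit ) => T
str * ( unit ) => P => T
str * ( unit ) => A => T
str * ( unit ) => ( T ) => T
str * ( unit ) => ( P ) => T
str * ( unit ) => ( A ) => T
str * ( unit ) => ( unit ) => T
str * ( unit ) => ( unit ) => P
str * ( unit ) => ( unit ) => A
str * ( unit ) => ( unit ) => str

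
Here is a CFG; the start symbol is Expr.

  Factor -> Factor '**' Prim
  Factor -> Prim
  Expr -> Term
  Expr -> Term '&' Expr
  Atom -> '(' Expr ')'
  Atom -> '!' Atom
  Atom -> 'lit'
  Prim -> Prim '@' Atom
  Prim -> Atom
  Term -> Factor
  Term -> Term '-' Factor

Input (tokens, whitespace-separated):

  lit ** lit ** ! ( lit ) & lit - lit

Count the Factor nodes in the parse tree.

[Expr [Term [Factor [Factor [Factor [Prim [Atom lit]]] ** [Prim [Atom lit]]] ** [Prim [Atom ! [Atom ( [Expr [Term [Factor [Prim [Atom lit]]]]] )]]]]] & [Expr [Term [Term [Factor [Prim [Atom lit]]]] - [Factor [Prim [Atom lit]]]]]]

6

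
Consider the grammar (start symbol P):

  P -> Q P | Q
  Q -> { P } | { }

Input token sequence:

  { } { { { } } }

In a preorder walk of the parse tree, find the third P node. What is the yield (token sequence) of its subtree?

{ { } }

[P [Q { }] [P [Q { [P [Q { [P [Q { }]] }]] }]]]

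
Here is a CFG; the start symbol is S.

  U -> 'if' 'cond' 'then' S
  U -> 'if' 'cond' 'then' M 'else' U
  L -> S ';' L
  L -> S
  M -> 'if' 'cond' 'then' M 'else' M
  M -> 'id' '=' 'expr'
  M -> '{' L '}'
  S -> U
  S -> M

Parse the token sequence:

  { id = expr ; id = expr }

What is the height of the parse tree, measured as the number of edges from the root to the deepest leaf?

[S [M { [L [S [M id = expr]] ; [L [S [M id = expr]]]] }]]

6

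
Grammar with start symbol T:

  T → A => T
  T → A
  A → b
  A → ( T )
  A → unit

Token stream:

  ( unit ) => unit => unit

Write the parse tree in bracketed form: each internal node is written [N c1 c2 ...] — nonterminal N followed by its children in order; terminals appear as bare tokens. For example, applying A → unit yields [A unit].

[T [A ( [T [A unit]] )] => [T [A unit] => [T [A unit]]]]

T
A => T
( T ) => T
( A ) => T
( unit ) => T
( unit ) => A => T
( unit ) => unit => T
( unit ) => unit => A
( unit ) => unit => unit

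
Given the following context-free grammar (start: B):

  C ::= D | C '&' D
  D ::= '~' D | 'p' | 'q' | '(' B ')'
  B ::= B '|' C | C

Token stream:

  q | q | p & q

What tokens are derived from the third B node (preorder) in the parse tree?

q

[B [B [B [C [D q]]] | [C [D q]]] | [C [C [D p]] & [D q]]]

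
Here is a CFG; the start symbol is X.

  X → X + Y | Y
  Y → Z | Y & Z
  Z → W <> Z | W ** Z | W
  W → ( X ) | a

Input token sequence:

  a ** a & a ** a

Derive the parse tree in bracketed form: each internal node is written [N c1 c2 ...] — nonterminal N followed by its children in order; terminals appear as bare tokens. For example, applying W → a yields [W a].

[X [Y [Y [Z [W a] ** [Z [W a]]]] & [Z [W a] ** [Z [W a]]]]]

X
Y
Y & Z
Z & Z
W ** Z & Z
a ** Z & Z
a ** W & Z
a ** a & Z
a ** a & W ** Z
a ** a & a ** Z
a ** a & a ** W
a ** a & a ** a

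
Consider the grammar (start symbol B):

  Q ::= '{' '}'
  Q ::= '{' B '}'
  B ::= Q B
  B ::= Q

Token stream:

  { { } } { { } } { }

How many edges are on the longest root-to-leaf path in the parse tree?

[B [Q { [B [Q { }]] }] [B [Q { [B [Q { }]] }] [B [Q { }]]]]

5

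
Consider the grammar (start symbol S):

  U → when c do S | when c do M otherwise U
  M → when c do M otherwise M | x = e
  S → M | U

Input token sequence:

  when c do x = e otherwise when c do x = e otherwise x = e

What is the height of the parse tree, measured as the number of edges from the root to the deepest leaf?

[S [M when c do [M x = e] otherwise [M when c do [M x = e] otherwise [M x = e]]]]

4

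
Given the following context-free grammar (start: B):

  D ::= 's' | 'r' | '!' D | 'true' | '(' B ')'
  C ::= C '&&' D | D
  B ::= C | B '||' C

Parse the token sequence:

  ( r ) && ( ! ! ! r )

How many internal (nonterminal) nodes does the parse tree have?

14

[B [C [C [D ( [B [C [D r]]] )]] && [D ( [B [C [D ! [D ! [D ! [D r]]]]]] )]]]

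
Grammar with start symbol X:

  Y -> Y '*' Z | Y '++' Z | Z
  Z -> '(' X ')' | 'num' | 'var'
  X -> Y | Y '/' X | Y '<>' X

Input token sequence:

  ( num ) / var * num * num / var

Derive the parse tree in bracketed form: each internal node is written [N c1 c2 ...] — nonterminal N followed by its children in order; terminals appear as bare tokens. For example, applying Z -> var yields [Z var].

X
Y / X
Z / X
( X ) / X
( Y ) / X
( Z ) / X
( num ) / X
( num ) / Y / X
( num ) / Y * Z / X
( num ) / Y * Z * Z / X
( num ) / Z * Z * Z / X
( num ) / var * Z * Z / X
( num ) / var * num * Z / X
( num ) / var * num * num / X
( num ) / var * num * num / Y
( num ) / var * num * num / Z
( num ) / var * num * num / var

[X [Y [Z ( [X [Y [Z num]]] )]] / [X [Y [Y [Y [Z var]] * [Z num]] * [Z num]] / [X [Y [Z var]]]]]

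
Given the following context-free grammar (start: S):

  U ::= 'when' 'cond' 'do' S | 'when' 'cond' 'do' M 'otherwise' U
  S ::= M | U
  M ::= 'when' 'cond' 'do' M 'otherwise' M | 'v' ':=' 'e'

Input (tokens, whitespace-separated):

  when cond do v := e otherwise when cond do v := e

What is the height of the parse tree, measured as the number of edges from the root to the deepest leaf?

5

[S [U when cond do [M v := e] otherwise [U when cond do [S [M v := e]]]]]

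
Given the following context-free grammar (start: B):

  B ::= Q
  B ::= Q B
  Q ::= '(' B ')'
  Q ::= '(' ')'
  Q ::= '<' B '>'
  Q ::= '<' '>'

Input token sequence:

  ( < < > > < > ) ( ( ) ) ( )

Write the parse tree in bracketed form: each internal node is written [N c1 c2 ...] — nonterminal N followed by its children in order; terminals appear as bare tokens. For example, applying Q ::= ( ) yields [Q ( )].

B
Q B
( B ) B
( Q B ) B
( < B > B ) B
( < Q > B ) B
( < < > > B ) B
( < < > > Q ) B
( < < > > < > ) B
( < < > > < > ) Q B
( < < > > < > ) ( B ) B
( < < > > < > ) ( Q ) B
( < < > > < > ) ( ( ) ) B
( < < > > < > ) ( ( ) ) Q
( < < > > < > ) ( ( ) ) ( )

[B [Q ( [B [Q < [B [Q < >]] >] [B [Q < >]]] )] [B [Q ( [B [Q ( )]] )] [B [Q ( )]]]]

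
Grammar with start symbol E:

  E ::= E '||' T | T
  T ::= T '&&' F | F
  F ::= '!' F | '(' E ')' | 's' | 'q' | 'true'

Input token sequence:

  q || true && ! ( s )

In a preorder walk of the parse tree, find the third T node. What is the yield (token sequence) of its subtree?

true

[E [E [T [F q]]] || [T [T [F true]] && [F ! [F ( [E [T [F s]]] )]]]]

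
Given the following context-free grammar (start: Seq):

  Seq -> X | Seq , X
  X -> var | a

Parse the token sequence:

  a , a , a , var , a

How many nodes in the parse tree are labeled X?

5

[Seq [Seq [Seq [Seq [Seq [X a]] , [X a]] , [X a]] , [X var]] , [X a]]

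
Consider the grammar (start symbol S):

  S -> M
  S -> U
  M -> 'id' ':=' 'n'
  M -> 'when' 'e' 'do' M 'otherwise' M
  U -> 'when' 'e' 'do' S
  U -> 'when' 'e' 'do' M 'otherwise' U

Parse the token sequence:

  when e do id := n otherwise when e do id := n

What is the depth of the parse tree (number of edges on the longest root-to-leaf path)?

5

[S [U when e do [M id := n] otherwise [U when e do [S [M id := n]]]]]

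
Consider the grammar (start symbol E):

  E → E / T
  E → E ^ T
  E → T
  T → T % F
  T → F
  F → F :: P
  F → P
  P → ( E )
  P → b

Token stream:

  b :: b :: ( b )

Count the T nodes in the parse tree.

2

[E [T [F [F [F [P b]] :: [P b]] :: [P ( [E [T [F [P b]]]] )]]]]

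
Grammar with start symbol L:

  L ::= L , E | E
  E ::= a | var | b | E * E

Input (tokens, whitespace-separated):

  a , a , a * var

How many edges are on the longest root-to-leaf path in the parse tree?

[L [L [L [E a]] , [E a]] , [E [E a] * [E var]]]

4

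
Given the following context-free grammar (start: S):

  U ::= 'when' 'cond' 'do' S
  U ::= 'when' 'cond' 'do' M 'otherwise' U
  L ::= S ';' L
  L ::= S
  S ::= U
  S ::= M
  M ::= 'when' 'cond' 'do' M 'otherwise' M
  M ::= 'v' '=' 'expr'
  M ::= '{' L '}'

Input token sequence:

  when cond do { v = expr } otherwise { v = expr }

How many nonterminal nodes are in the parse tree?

10

[S [M when cond do [M { [L [S [M v = expr]]] }] otherwise [M { [L [S [M v = expr]]] }]]]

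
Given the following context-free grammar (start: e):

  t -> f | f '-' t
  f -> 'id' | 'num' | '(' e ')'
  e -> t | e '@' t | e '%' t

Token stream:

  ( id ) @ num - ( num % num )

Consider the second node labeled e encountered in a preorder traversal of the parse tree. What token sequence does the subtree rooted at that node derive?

( id )

[e [e [t [f ( [e [t [f id]]] )]]] @ [t [f num] - [t [f ( [e [e [t [f num]]] % [t [f num]]] )]]]]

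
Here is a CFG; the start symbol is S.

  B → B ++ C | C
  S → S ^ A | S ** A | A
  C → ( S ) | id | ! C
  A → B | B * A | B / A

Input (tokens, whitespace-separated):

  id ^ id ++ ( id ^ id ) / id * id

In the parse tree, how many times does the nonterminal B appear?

[S [S [A [B [C id]]]] ^ [A [B [B [C id]] ++ [C ( [S [S [A [B [C id]]]] ^ [A [B [C id]]]] )]] / [A [B [C id]] * [A [B [C id]]]]]]

7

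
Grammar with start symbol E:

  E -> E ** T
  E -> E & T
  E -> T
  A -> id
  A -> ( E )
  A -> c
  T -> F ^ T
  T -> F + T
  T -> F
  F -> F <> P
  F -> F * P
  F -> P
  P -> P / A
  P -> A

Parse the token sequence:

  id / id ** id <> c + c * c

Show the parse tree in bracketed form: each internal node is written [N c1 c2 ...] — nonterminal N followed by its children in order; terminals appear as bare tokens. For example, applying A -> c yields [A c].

[E [E [T [F [P [P [A id]] / [A id]]]]] ** [T [F [F [P [A id]]] <> [P [A c]]] + [T [F [F [P [A c]]] * [P [A c]]]]]]

E
E ** T
T ** T
F ** T
P ** T
P / A ** T
A / A ** T
id / A ** T
id / id ** T
id / id ** F + T
id / id ** F <> P + T
id / id ** P <> P + T
id / id ** A <> P + T
id / id ** id <> P + T
id / id ** id <> A + T
id / id ** id <> c + T
id / id ** id <> c + F
id / id ** id <> c + F * P
id / id ** id <> c + P * P
id / id ** id <> c + A * P
id / id ** id <> c + c * P
id / id ** id <> c + c * A
id / id ** id <> c + c * c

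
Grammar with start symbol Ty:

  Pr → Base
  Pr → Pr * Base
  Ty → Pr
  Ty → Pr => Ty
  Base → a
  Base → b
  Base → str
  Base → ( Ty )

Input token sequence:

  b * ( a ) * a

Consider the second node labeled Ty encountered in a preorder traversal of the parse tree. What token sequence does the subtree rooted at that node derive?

[Ty [Pr [Pr [Pr [Base b]] * [Base ( [Ty [Pr [Base a]]] )]] * [Base a]]]

a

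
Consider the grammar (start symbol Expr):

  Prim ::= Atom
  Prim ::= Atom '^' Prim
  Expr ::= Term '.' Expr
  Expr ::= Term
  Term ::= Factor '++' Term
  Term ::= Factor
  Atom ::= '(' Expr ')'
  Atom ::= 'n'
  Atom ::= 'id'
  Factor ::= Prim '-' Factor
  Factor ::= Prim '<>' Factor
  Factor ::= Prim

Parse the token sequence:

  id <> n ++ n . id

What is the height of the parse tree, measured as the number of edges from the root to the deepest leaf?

[Expr [Term [Factor [Prim [Atom id]] <> [Factor [Prim [Atom n]]]] ++ [Term [Factor [Prim [Atom n]]]]] . [Expr [Term [Factor [Prim [Atom id]]]]]]

6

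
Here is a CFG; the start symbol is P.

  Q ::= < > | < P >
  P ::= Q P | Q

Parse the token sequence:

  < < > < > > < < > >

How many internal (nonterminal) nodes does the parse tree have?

10

[P [Q < [P [Q < >] [P [Q < >]]] >] [P [Q < [P [Q < >]] >]]]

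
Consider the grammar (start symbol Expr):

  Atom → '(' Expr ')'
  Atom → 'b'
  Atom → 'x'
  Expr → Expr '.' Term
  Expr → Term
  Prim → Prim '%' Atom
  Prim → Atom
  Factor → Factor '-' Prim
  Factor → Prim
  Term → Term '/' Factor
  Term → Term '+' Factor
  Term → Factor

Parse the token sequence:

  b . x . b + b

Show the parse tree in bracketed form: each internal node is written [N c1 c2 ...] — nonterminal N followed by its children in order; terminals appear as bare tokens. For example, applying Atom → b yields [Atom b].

[Expr [Expr [Expr [Term [Factor [Prim [Atom b]]]]] . [Term [Factor [Prim [Atom x]]]]] . [Term [Term [Factor [Prim [Atom b]]]] + [Factor [Prim [Atom b]]]]]

Expr
Expr . Term
Expr . Term . Term
Term . Term . Term
Factor . Term . Term
Prim . Term . Term
Atom . Term . Term
b . Term . Term
b . Factor . Term
b . Prim . Term
b . Atom . Term
b . x . Term
b . x . Term + Factor
b . x . Factor + Factor
b . x . Prim + Factor
b . x . Atom + Factor
b . x . b + Factor
b . x . b + Prim
b . x . b + Atom
b . x . b + b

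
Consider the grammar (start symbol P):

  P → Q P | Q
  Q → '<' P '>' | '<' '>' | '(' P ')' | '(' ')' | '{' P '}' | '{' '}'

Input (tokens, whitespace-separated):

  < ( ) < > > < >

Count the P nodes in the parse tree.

[P [Q < [P [Q ( )] [P [Q < >]]] >] [P [Q < >]]]

4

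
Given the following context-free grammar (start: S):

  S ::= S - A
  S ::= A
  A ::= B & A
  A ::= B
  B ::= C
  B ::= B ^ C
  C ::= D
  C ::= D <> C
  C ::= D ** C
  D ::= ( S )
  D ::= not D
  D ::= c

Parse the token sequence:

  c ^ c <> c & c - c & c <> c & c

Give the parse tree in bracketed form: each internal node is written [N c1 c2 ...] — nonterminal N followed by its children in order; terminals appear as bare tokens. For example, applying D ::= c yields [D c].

[S [S [A [B [B [C [D c]]] ^ [C [D c] <> [C [D c]]]] & [A [B [C [D c]]]]]] - [A [B [C [D c]]] & [A [B [C [D c] <> [C [D c]]]] & [A [B [C [D c]]]]]]]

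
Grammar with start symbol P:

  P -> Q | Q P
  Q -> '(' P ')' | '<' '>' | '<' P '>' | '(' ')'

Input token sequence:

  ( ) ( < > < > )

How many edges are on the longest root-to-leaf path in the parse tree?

[P [Q ( )] [P [Q ( [P [Q < >] [P [Q < >]]] )]]]

6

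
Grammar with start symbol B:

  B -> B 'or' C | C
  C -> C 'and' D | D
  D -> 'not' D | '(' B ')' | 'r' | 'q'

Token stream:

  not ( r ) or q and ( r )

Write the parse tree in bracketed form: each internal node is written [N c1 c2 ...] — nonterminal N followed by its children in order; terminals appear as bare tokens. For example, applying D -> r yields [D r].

B
B or C
C or C
D or C
not D or C
not ( B ) or C
not ( C ) or C
not ( D ) or C
not ( r ) or C
not ( r ) or C and D
not ( r ) or D and D
not ( r ) or q and D
not ( r ) or q and ( B )
not ( r ) or q and ( C )
not ( r ) or q and ( D )
not ( r ) or q and ( r )

[B [B [C [D not [D ( [B [C [D r]]] )]]]] or [C [C [D q]] and [D ( [B [C [D r]]] )]]]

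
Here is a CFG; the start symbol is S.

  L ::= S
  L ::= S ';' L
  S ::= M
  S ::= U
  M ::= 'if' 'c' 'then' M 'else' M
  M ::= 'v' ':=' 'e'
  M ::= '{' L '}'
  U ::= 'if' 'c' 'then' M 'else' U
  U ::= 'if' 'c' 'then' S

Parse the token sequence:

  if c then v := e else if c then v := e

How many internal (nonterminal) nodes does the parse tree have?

6

[S [U if c then [M v := e] else [U if c then [S [M v := e]]]]]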